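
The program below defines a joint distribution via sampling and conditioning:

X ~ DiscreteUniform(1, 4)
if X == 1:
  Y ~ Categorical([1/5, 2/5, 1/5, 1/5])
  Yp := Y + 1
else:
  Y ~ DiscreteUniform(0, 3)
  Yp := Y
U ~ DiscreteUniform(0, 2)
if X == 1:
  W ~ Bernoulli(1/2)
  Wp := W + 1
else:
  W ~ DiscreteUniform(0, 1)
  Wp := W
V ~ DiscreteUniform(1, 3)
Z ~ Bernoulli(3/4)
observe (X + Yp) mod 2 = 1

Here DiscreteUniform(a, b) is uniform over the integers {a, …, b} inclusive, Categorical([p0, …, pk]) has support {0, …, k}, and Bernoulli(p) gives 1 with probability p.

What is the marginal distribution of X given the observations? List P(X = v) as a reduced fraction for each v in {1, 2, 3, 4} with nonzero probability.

Enumerate traces; 288 have nonzero weight after conditioning:
  (X=1, Y=1, U=0, W=0, V=1, Z=0) weight 1/720
  (X=1, Y=1, U=0, W=0, V=1, Z=1) weight 1/240
  (X=1, Y=1, U=0, W=0, V=2, Z=0) weight 1/720
  (X=1, Y=1, U=0, W=0, V=2, Z=1) weight 1/240
  (X=1, Y=1, U=0, W=0, V=3, Z=0) weight 1/720
  (X=1, Y=1, U=0, W=0, V=3, Z=1) weight 1/240
  (X=1, Y=1, U=0, W=1, V=1, Z=0) weight 1/720
  (X=1, Y=1, U=0, W=1, V=1, Z=1) weight 1/240
  (X=2, Y=1, U=0, W=0, V=1, Z=0) weight 1/1152
  (X=3, Y=0, U=0, W=0, V=1, Z=0) weight 1/1152
  … 278 more
Group by X:
  weight(X=1) = 3/20
  weight(X=2) = 1/8
  weight(X=3) = 1/8
  weight(X=4) = 1/8
Total weight = 3/20 + 1/8 + 1/8 + 1/8 = 21/40
P(X=1 | obs) = 3/20 / 21/40 = 2/7
P(X=2 | obs) = 1/8 / 21/40 = 5/21
P(X=3 | obs) = 1/8 / 21/40 = 5/21
P(X=4 | obs) = 1/8 / 21/40 = 5/21

P(X=1) = 2/7, P(X=2) = 5/21, P(X=3) = 5/21, P(X=4) = 5/21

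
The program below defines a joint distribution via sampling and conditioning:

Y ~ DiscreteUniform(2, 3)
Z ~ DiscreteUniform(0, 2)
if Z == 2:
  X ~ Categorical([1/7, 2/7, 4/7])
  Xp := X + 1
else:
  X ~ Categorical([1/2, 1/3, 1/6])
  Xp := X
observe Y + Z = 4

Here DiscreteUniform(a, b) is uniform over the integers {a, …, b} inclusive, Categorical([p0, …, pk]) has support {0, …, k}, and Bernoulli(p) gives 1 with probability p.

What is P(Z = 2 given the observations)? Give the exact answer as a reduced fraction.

P(Z = 2 | obs) = 1/2

Enumerate traces; 6 have nonzero weight after conditioning:
  (Y=2, Z=2, X=0) weight 1/42
  (Y=2, Z=2, X=1) weight 1/21
  (Y=2, Z=2, X=2) weight 2/21
  (Y=3, Z=1, X=0) weight 1/12
  (Y=3, Z=1, X=1) weight 1/18
  (Y=3, Z=1, X=2) weight 1/36
Group by Z:
  weight(Z=1) = 1/6
  weight(Z=2) = 1/6
Total weight = 1/6 + 1/6 = 1/3
P(Z=1 | obs) = 1/6 / 1/3 = 1/2
P(Z=2 | obs) = 1/6 / 1/3 = 1/2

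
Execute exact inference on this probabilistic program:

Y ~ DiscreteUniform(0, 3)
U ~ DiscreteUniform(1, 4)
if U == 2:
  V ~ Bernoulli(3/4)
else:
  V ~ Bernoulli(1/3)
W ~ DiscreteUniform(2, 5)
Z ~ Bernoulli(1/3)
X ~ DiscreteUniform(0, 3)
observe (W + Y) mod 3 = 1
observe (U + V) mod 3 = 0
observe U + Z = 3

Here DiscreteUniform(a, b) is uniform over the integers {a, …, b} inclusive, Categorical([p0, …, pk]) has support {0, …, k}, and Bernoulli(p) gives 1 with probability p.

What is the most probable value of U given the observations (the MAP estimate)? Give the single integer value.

Enumerate traces; 40 have nonzero weight after conditioning:
  (Y=0, U=2, V=1, W=4, Z=1, X=0) weight 1/1024
  (Y=0, U=2, V=1, W=4, Z=1, X=1) weight 1/1024
  (Y=0, U=2, V=1, W=4, Z=1, X=2) weight 1/1024
  (Y=0, U=2, V=1, W=4, Z=1, X=3) weight 1/1024
  (Y=0, U=3, V=0, W=4, Z=0, X=0) weight 1/576
  (Y=0, U=3, V=0, W=4, Z=0, X=1) weight 1/576
  (Y=0, U=3, V=0, W=4, Z=0, X=2) weight 1/576
  (Y=0, U=3, V=0, W=4, Z=0, X=3) weight 1/576
  … 32 more
Group by U:
  weight(U=2) = 5/256
  weight(U=3) = 5/144
Total weight = 5/256 + 5/144 = 125/2304
P(U=2 | obs) = 5/256 / 125/2304 = 9/25
P(U=3 | obs) = 5/144 / 125/2304 = 16/25
argmax = 3

argmax_v P(U = v | obs) = 3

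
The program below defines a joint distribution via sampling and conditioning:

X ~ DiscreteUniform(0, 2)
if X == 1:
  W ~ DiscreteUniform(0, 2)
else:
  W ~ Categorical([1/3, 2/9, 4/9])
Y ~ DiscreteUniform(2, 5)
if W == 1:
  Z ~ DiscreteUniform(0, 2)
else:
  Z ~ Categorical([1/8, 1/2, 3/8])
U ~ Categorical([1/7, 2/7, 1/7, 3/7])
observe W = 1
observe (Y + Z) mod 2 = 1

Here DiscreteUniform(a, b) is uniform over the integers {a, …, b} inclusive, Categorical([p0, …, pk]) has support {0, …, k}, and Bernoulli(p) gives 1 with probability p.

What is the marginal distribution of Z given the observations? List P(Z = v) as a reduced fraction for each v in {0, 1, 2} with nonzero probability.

Enumerate traces; 72 have nonzero weight after conditioning:
  (X=0, W=1, Y=2, Z=1, U=0) weight 1/1134
  (X=0, W=1, Y=2, Z=1, U=1) weight 1/567
  (X=0, W=1, Y=2, Z=1, U=2) weight 1/1134
  (X=0, W=1, Y=2, Z=1, U=3) weight 1/378
  (X=0, W=1, Y=3, Z=0, U=0) weight 1/1134
  (X=0, W=1, Y=3, Z=0, U=1) weight 1/567
  (X=0, W=1, Y=3, Z=0, U=2) weight 1/1134
  (X=0, W=1, Y=3, Z=0, U=3) weight 1/378
  (X=0, W=1, Y=3, Z=2, U=0) weight 1/1134
  … 63 more
Group by Z:
  weight(Z=0) = 7/162
  weight(Z=1) = 7/162
  weight(Z=2) = 7/162
Total weight = 7/162 + 7/162 + 7/162 = 7/54
P(Z=0 | obs) = 7/162 / 7/54 = 1/3
P(Z=1 | obs) = 7/162 / 7/54 = 1/3
P(Z=2 | obs) = 7/162 / 7/54 = 1/3

P(Z=0) = 1/3, P(Z=1) = 1/3, P(Z=2) = 1/3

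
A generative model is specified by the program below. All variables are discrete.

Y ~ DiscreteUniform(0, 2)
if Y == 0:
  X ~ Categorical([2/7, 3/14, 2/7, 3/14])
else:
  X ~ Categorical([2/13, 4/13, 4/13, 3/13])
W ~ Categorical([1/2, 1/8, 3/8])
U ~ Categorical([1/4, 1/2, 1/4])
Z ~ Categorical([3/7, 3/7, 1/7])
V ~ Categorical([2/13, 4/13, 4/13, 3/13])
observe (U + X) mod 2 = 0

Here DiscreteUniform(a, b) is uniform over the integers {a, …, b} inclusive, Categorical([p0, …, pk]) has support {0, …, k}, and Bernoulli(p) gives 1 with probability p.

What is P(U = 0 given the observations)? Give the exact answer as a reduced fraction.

Enumerate traces; 648 have nonzero weight after conditioning:
  (Y=0, X=0, W=0, U=0, Z=0, V=0) weight 1/1274
  (Y=0, X=0, W=0, U=0, Z=0, V=1) weight 1/637
  (Y=0, X=0, W=0, U=0, Z=0, V=2) weight 1/637
  (Y=0, X=0, W=0, U=0, Z=0, V=3) weight 3/2548
  (Y=0, X=0, W=0, U=0, Z=1, V=0) weight 1/1274
  (Y=0, X=0, W=0, U=0, Z=1, V=1) weight 1/637
  (Y=0, X=0, W=0, U=0, Z=1, V=2) weight 1/637
  (Y=0, X=0, W=0, U=0, Z=1, V=3) weight 3/2548
  (Y=0, X=0, W=0, U=2, Z=0, V=0) weight 1/1274
  (Y=0, X=1, W=0, U=1, Z=0, V=0) weight 3/2548
  … 638 more
Group by U:
  weight(U=0) = 34/273
  weight(U=1) = 137/546
  weight(U=2) = 34/273
Total weight = 34/273 + 137/546 + 34/273 = 1/2
P(U=0 | obs) = 34/273 / 1/2 = 68/273
P(U=1 | obs) = 137/546 / 1/2 = 137/273
P(U=2 | obs) = 34/273 / 1/2 = 68/273

P(U = 0 | obs) = 68/273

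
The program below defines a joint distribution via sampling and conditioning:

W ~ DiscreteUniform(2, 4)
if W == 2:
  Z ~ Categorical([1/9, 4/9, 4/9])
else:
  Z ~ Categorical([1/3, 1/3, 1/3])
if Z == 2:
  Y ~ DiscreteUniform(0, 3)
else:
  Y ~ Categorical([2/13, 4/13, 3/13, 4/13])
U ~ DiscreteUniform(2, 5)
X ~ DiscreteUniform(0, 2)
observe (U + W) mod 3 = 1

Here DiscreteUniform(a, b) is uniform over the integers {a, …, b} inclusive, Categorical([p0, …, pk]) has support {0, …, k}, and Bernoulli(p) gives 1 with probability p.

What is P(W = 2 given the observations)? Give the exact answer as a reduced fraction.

Enumerate traces; 144 have nonzero weight after conditioning:
  (W=2, Z=0, Y=0, U=2, X=0) weight 1/2106
  (W=2, Z=0, Y=0, U=2, X=1) weight 1/2106
  (W=2, Z=0, Y=0, U=2, X=2) weight 1/2106
  (W=2, Z=0, Y=0, U=5, X=0) weight 1/2106
  (W=2, Z=0, Y=0, U=5, X=1) weight 1/2106
  (W=2, Z=0, Y=0, U=5, X=2) weight 1/2106
  (W=2, Z=0, Y=1, U=2, X=0) weight 1/1053
  (W=2, Z=0, Y=1, U=2, X=1) weight 1/1053
  (W=3, Z=0, Y=0, U=4, X=0) weight 1/702
  (W=4, Z=0, Y=0, U=3, X=0) weight 1/702
  … 134 more
Group by W:
  weight(W=2) = 1/6
  weight(W=3) = 1/12
  weight(W=4) = 1/12
Total weight = 1/6 + 1/12 + 1/12 = 1/3
P(W=2 | obs) = 1/6 / 1/3 = 1/2
P(W=3 | obs) = 1/12 / 1/3 = 1/4
P(W=4 | obs) = 1/12 / 1/3 = 1/4

P(W = 2 | obs) = 1/2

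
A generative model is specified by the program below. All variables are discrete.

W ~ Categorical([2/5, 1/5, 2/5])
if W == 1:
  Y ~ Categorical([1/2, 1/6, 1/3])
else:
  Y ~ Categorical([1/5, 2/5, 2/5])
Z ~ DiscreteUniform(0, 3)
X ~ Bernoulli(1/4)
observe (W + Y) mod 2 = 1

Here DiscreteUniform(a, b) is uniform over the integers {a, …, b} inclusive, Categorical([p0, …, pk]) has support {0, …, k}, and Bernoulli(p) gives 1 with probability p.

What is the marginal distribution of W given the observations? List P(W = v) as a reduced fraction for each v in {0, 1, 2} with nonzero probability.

P(W=0) = 24/73, P(W=1) = 25/73, P(W=2) = 24/73

Enumerate traces; 32 have nonzero weight after conditioning:
  (W=0, Y=1, Z=0, X=0) weight 3/100
  (W=0, Y=1, Z=0, X=1) weight 1/100
  (W=0, Y=1, Z=1, X=0) weight 3/100
  (W=0, Y=1, Z=1, X=1) weight 1/100
  (W=0, Y=1, Z=2, X=0) weight 3/100
  (W=0, Y=1, Z=2, X=1) weight 1/100
  (W=0, Y=1, Z=3, X=0) weight 3/100
  (W=0, Y=1, Z=3, X=1) weight 1/100
  (W=1, Y=0, Z=0, X=0) weight 3/160
  (W=2, Y=1, Z=0, X=0) weight 3/100
  … 22 more
Group by W:
  weight(W=0) = 4/25
  weight(W=1) = 1/6
  weight(W=2) = 4/25
Total weight = 4/25 + 1/6 + 4/25 = 73/150
P(W=0 | obs) = 4/25 / 73/150 = 24/73
P(W=1 | obs) = 1/6 / 73/150 = 25/73
P(W=2 | obs) = 4/25 / 73/150 = 24/73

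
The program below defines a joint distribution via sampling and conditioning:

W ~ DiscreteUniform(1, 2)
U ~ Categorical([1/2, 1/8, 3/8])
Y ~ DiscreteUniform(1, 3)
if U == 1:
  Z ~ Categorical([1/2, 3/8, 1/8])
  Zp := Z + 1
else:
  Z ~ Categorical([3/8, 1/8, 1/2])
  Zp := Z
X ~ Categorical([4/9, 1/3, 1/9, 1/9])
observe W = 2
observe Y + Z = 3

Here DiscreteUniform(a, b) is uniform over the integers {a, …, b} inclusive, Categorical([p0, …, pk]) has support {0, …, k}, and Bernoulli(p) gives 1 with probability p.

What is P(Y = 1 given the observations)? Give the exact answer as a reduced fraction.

P(Y = 1 | obs) = 29/64

Enumerate traces; 36 have nonzero weight after conditioning:
  (W=2, U=0, Y=1, Z=2, X=0) weight 1/54
  (W=2, U=0, Y=1, Z=2, X=1) weight 1/72
  (W=2, U=0, Y=1, Z=2, X=2) weight 1/216
  (W=2, U=0, Y=1, Z=2, X=3) weight 1/216
  (W=2, U=0, Y=2, Z=1, X=0) weight 1/216
  (W=2, U=0, Y=2, Z=1, X=1) weight 1/288
  (W=2, U=0, Y=2, Z=1, X=2) weight 1/864
  (W=2, U=0, Y=2, Z=1, X=3) weight 1/864
  (W=2, U=0, Y=3, Z=0, X=0) weight 1/72
  … 27 more
Group by Y:
  weight(Y=1) = 29/384
  weight(Y=2) = 5/192
  weight(Y=3) = 25/384
Total weight = 29/384 + 5/192 + 25/384 = 1/6
P(Y=1 | obs) = 29/384 / 1/6 = 29/64
P(Y=2 | obs) = 5/192 / 1/6 = 5/32
P(Y=3 | obs) = 25/384 / 1/6 = 25/64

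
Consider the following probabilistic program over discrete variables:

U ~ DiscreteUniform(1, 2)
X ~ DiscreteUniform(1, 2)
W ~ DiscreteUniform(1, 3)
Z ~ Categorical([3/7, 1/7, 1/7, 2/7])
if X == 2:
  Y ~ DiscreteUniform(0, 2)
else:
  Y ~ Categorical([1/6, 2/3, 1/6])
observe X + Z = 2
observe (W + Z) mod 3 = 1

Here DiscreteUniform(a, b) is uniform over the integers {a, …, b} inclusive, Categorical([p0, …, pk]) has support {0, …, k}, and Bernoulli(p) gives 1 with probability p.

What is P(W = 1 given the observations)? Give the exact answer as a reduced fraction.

P(W = 1 | obs) = 3/4

Enumerate traces; 12 have nonzero weight after conditioning:
  (U=1, X=1, W=3, Z=1, Y=0) weight 1/504
  (U=1, X=1, W=3, Z=1, Y=1) weight 1/126
  (U=1, X=1, W=3, Z=1, Y=2) weight 1/504
  (U=1, X=2, W=1, Z=0, Y=0) weight 1/84
  (U=1, X=2, W=1, Z=0, Y=1) weight 1/84
  (U=1, X=2, W=1, Z=0, Y=2) weight 1/84
  (U=2, X=1, W=3, Z=1, Y=0) weight 1/504
  (U=2, X=1, W=3, Z=1, Y=1) weight 1/126
  … 4 more
Group by W:
  weight(W=1) = 1/14
  weight(W=3) = 1/42
Total weight = 1/14 + 1/42 = 2/21
P(W=1 | obs) = 1/14 / 2/21 = 3/4
P(W=3 | obs) = 1/42 / 2/21 = 1/4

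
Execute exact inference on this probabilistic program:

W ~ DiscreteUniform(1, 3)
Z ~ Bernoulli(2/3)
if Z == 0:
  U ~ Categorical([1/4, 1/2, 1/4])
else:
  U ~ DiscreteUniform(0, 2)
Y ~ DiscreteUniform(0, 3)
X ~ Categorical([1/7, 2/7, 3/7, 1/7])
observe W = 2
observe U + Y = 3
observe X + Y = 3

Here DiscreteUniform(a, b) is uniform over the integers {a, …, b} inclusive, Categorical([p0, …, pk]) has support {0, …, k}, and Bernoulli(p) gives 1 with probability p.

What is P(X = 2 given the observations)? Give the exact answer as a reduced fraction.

Enumerate traces; 6 have nonzero weight after conditioning:
  (W=2, Z=0, U=0, Y=3, X=0) weight 1/1008
  (W=2, Z=0, U=1, Y=2, X=1) weight 1/252
  (W=2, Z=0, U=2, Y=1, X=2) weight 1/336
  (W=2, Z=1, U=0, Y=3, X=0) weight 1/378
  (W=2, Z=1, U=1, Y=2, X=1) weight 1/189
  (W=2, Z=1, U=2, Y=1, X=2) weight 1/126
Group by X:
  weight(X=0) = 11/3024
  weight(X=1) = 1/108
  weight(X=2) = 11/1008
Total weight = 11/3024 + 1/108 + 11/1008 = 1/42
P(X=0 | obs) = 11/3024 / 1/42 = 11/72
P(X=1 | obs) = 1/108 / 1/42 = 7/18
P(X=2 | obs) = 11/1008 / 1/42 = 11/24

P(X = 2 | obs) = 11/24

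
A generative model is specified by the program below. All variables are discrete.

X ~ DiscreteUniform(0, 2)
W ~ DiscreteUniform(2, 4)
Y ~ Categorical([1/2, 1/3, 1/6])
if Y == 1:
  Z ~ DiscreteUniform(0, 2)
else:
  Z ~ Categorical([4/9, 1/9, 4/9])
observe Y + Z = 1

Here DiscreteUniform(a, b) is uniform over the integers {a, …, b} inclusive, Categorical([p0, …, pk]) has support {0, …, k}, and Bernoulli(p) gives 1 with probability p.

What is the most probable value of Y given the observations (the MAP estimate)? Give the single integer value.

argmax_v P(Y = v | obs) = 1

Enumerate traces; 18 have nonzero weight after conditioning:
  (X=0, W=2, Y=0, Z=1) weight 1/162
  (X=0, W=2, Y=1, Z=0) weight 1/81
  (X=0, W=3, Y=0, Z=1) weight 1/162
  (X=0, W=3, Y=1, Z=0) weight 1/81
  (X=0, W=4, Y=0, Z=1) weight 1/162
  (X=0, W=4, Y=1, Z=0) weight 1/81
  (X=1, W=2, Y=0, Z=1) weight 1/162
  (X=1, W=2, Y=1, Z=0) weight 1/81
  … 10 more
Group by Y:
  weight(Y=0) = 1/18
  weight(Y=1) = 1/9
Total weight = 1/18 + 1/9 = 1/6
P(Y=0 | obs) = 1/18 / 1/6 = 1/3
P(Y=1 | obs) = 1/9 / 1/6 = 2/3
argmax = 1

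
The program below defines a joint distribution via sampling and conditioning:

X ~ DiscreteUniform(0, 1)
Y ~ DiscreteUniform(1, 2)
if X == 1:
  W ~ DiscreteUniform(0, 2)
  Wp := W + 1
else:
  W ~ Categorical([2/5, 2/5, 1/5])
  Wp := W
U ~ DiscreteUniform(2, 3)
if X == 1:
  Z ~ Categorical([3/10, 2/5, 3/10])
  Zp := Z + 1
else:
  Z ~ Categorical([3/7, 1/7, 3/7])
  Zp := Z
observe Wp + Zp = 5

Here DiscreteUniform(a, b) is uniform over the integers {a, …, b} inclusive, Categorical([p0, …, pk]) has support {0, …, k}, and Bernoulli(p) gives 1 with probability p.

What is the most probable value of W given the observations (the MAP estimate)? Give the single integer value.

argmax_v P(W = v | obs) = 2

Enumerate traces; 8 have nonzero weight after conditioning:
  (X=1, Y=1, W=1, U=2, Z=2) weight 1/80
  (X=1, Y=1, W=1, U=3, Z=2) weight 1/80
  (X=1, Y=1, W=2, U=2, Z=1) weight 1/60
  (X=1, Y=1, W=2, U=3, Z=1) weight 1/60
  (X=1, Y=2, W=1, U=2, Z=2) weight 1/80
  (X=1, Y=2, W=1, U=3, Z=2) weight 1/80
  (X=1, Y=2, W=2, U=2, Z=1) weight 1/60
  (X=1, Y=2, W=2, U=3, Z=1) weight 1/60
Group by W:
  weight(W=1) = 1/20
  weight(W=2) = 1/15
Total weight = 1/20 + 1/15 = 7/60
P(W=1 | obs) = 1/20 / 7/60 = 3/7
P(W=2 | obs) = 1/15 / 7/60 = 4/7
argmax = 2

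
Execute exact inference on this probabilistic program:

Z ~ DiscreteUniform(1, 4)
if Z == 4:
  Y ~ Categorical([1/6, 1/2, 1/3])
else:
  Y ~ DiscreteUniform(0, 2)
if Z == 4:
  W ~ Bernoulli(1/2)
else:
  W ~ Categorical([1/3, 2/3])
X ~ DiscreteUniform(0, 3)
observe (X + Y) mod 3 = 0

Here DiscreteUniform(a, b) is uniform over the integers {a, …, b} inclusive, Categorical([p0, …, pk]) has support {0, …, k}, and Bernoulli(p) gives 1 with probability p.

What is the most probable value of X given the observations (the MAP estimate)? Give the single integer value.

Enumerate traces; 32 have nonzero weight after conditioning:
  (Z=1, Y=0, W=0, X=0) weight 1/144
  (Z=1, Y=0, W=0, X=3) weight 1/144
  (Z=1, Y=0, W=1, X=0) weight 1/72
  (Z=1, Y=0, W=1, X=3) weight 1/72
  (Z=1, Y=1, W=0, X=2) weight 1/144
  (Z=1, Y=1, W=1, X=2) weight 1/72
  (Z=1, Y=2, W=0, X=1) weight 1/144
  (Z=1, Y=2, W=1, X=1) weight 1/72
  … 24 more
Group by X:
  weight(X=0) = 7/96
  weight(X=1) = 1/12
  weight(X=2) = 3/32
  weight(X=3) = 7/96
Total weight = 7/96 + 1/12 + 3/32 + 7/96 = 31/96
P(X=0 | obs) = 7/96 / 31/96 = 7/31
P(X=1 | obs) = 1/12 / 31/96 = 8/31
P(X=2 | obs) = 3/32 / 31/96 = 9/31
P(X=3 | obs) = 7/96 / 31/96 = 7/31
argmax = 2

argmax_v P(X = v | obs) = 2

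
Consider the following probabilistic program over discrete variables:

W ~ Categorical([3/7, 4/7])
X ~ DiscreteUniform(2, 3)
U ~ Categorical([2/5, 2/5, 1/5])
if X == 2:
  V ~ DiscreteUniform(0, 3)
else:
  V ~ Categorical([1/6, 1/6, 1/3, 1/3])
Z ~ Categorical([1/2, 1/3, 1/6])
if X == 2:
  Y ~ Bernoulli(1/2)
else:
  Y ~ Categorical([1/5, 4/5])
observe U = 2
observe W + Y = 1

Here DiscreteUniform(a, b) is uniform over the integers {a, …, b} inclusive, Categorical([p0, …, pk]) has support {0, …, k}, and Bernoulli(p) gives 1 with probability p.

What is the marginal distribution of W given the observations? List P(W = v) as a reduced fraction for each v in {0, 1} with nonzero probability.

P(W=0) = 39/67, P(W=1) = 28/67

Enumerate traces; 48 have nonzero weight after conditioning:
  (W=0, X=2, U=2, V=0, Z=0, Y=1) weight 3/1120
  (W=0, X=2, U=2, V=0, Z=1, Y=1) weight 1/560
  (W=0, X=2, U=2, V=0, Z=2, Y=1) weight 1/1120
  (W=0, X=2, U=2, V=1, Z=0, Y=1) weight 3/1120
  (W=0, X=2, U=2, V=1, Z=1, Y=1) weight 1/560
  (W=0, X=2, U=2, V=1, Z=2, Y=1) weight 1/1120
  (W=0, X=2, U=2, V=2, Z=0, Y=1) weight 3/1120
  (W=0, X=2, U=2, V=2, Z=1, Y=1) weight 1/560
  (W=1, X=2, U=2, V=0, Z=0, Y=0) weight 1/280
  … 39 more
Group by W:
  weight(W=0) = 39/700
  weight(W=1) = 1/25
Total weight = 39/700 + 1/25 = 67/700
P(W=0 | obs) = 39/700 / 67/700 = 39/67
P(W=1 | obs) = 1/25 / 67/700 = 28/67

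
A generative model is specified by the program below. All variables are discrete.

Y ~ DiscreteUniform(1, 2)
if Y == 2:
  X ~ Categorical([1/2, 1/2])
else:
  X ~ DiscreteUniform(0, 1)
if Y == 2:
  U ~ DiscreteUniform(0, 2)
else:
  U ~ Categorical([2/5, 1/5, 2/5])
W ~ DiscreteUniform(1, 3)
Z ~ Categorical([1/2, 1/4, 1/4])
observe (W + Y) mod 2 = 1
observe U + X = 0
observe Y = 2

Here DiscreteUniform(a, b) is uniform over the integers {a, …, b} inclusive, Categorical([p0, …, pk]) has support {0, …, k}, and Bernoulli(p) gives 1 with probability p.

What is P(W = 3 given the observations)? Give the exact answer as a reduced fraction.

Enumerate traces; 6 have nonzero weight after conditioning:
  (Y=2, X=0, U=0, W=1, Z=0) weight 1/72
  (Y=2, X=0, U=0, W=1, Z=1) weight 1/144
  (Y=2, X=0, U=0, W=1, Z=2) weight 1/144
  (Y=2, X=0, U=0, W=3, Z=0) weight 1/72
  (Y=2, X=0, U=0, W=3, Z=1) weight 1/144
  (Y=2, X=0, U=0, W=3, Z=2) weight 1/144
Group by W:
  weight(W=1) = 1/36
  weight(W=3) = 1/36
Total weight = 1/36 + 1/36 = 1/18
P(W=1 | obs) = 1/36 / 1/18 = 1/2
P(W=3 | obs) = 1/36 / 1/18 = 1/2

P(W = 3 | obs) = 1/2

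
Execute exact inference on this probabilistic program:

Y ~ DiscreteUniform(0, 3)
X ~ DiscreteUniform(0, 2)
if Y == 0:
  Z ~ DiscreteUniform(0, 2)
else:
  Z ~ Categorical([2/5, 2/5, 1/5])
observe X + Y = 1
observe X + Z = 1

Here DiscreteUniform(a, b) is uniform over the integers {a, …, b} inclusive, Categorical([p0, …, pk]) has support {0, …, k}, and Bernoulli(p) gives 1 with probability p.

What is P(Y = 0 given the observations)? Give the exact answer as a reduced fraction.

Enumerate traces; 2 have nonzero weight after conditioning:
  (Y=0, X=1, Z=0) weight 1/36
  (Y=1, X=0, Z=1) weight 1/30
Group by Y:
  weight(Y=0) = 1/36
  weight(Y=1) = 1/30
Total weight = 1/36 + 1/30 = 11/180
P(Y=0 | obs) = 1/36 / 11/180 = 5/11
P(Y=1 | obs) = 1/30 / 11/180 = 6/11

P(Y = 0 | obs) = 5/11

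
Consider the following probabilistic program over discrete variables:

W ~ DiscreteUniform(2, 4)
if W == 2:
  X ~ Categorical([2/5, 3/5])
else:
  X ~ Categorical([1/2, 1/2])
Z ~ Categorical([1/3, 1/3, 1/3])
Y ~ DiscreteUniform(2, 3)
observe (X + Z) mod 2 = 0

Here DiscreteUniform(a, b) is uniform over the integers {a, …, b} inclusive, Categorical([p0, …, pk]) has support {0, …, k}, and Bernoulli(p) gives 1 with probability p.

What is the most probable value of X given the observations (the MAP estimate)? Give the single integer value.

Enumerate traces; 18 have nonzero weight after conditioning:
  (W=2, X=0, Z=0, Y=2) weight 1/45
  (W=2, X=0, Z=0, Y=3) weight 1/45
  (W=2, X=0, Z=2, Y=2) weight 1/45
  (W=2, X=0, Z=2, Y=3) weight 1/45
  (W=2, X=1, Z=1, Y=2) weight 1/30
  (W=2, X=1, Z=1, Y=3) weight 1/30
  (W=3, X=0, Z=0, Y=2) weight 1/36
  (W=3, X=0, Z=0, Y=3) weight 1/36
  … 10 more
Group by X:
  weight(X=0) = 14/45
  weight(X=1) = 8/45
Total weight = 14/45 + 8/45 = 22/45
P(X=0 | obs) = 14/45 / 22/45 = 7/11
P(X=1 | obs) = 8/45 / 22/45 = 4/11
argmax = 0

argmax_v P(X = v | obs) = 0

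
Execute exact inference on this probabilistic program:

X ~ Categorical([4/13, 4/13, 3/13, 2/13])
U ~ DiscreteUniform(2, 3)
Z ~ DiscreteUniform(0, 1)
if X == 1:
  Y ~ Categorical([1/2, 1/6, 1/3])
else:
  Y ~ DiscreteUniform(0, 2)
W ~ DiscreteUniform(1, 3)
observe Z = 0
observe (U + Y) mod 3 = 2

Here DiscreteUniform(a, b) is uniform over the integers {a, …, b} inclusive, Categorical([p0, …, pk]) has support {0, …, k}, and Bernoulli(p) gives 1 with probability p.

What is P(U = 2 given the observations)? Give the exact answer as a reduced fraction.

Enumerate traces; 24 have nonzero weight after conditioning:
  (X=0, U=2, Z=0, Y=0, W=1) weight 1/117
  (X=0, U=2, Z=0, Y=0, W=2) weight 1/117
  (X=0, U=2, Z=0, Y=0, W=3) weight 1/117
  (X=0, U=3, Z=0, Y=2, W=1) weight 1/117
  (X=0, U=3, Z=0, Y=2, W=2) weight 1/117
  (X=0, U=3, Z=0, Y=2, W=3) weight 1/117
  (X=1, U=2, Z=0, Y=0, W=1) weight 1/78
  (X=1, U=2, Z=0, Y=0, W=2) weight 1/78
  … 16 more
Group by U:
  weight(U=2) = 5/52
  weight(U=3) = 1/12
Total weight = 5/52 + 1/12 = 7/39
P(U=2 | obs) = 5/52 / 7/39 = 15/28
P(U=3 | obs) = 1/12 / 7/39 = 13/28

P(U = 2 | obs) = 15/28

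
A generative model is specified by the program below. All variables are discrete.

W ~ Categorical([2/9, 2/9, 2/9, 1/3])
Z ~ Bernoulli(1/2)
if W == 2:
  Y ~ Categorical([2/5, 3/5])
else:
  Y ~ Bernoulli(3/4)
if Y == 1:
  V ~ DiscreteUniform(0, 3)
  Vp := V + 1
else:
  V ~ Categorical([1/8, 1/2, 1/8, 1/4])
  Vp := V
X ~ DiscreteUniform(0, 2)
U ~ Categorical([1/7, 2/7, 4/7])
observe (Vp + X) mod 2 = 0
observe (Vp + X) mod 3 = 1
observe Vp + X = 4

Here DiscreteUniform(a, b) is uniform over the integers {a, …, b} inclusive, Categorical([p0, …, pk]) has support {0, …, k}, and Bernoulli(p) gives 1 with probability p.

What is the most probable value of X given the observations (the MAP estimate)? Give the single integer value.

Enumerate traces; 120 have nonzero weight after conditioning:
  (W=0, Z=0, Y=0, V=2, X=2, U=0) weight 1/6048
  (W=0, Z=0, Y=0, V=2, X=2, U=1) weight 1/3024
  (W=0, Z=0, Y=0, V=2, X=2, U=2) weight 1/1512
  (W=0, Z=0, Y=0, V=3, X=1, U=0) weight 1/3024
  (W=0, Z=0, Y=0, V=3, X=1, U=1) weight 1/1512
  (W=0, Z=0, Y=0, V=3, X=1, U=2) weight 1/756
  (W=0, Z=0, Y=1, V=1, X=2, U=0) weight 1/1008
  (W=0, Z=0, Y=1, V=1, X=2, U=1) weight 1/504
  (W=0, Z=0, Y=1, V=3, X=0, U=0) weight 1/1008
  … 111 more
Group by X:
  weight(X=0) = 43/720
  weight(X=1) = 1/12
  weight(X=2) = 103/1440
Total weight = 43/720 + 1/12 + 103/1440 = 103/480
P(X=0 | obs) = 43/720 / 103/480 = 86/309
P(X=1 | obs) = 1/12 / 103/480 = 40/103
P(X=2 | obs) = 103/1440 / 103/480 = 1/3
argmax = 1

argmax_v P(X = v | obs) = 1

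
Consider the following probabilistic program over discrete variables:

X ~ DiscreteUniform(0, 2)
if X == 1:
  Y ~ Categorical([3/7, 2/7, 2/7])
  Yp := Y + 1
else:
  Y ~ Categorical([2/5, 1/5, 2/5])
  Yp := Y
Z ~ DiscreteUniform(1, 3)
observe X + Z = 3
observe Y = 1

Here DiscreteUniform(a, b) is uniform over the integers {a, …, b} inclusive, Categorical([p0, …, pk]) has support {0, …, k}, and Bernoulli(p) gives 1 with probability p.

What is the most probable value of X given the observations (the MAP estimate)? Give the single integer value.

Enumerate traces; 3 have nonzero weight after conditioning:
  (X=0, Y=1, Z=3) weight 1/45
  (X=1, Y=1, Z=2) weight 2/63
  (X=2, Y=1, Z=1) weight 1/45
Group by X:
  weight(X=0) = 1/45
  weight(X=1) = 2/63
  weight(X=2) = 1/45
Total weight = 1/45 + 2/63 + 1/45 = 8/105
P(X=0 | obs) = 1/45 / 8/105 = 7/24
P(X=1 | obs) = 2/63 / 8/105 = 5/12
P(X=2 | obs) = 1/45 / 8/105 = 7/24
argmax = 1

argmax_v P(X = v | obs) = 1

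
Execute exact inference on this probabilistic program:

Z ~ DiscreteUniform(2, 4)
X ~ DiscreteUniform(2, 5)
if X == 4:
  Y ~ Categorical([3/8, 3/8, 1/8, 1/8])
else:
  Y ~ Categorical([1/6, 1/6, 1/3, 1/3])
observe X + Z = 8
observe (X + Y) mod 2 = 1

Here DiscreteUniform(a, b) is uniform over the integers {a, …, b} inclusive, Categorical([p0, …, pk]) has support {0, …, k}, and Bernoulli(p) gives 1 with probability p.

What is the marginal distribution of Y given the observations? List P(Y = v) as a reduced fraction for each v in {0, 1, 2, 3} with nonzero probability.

P(Y=0) = 1/6, P(Y=1) = 3/8, P(Y=2) = 1/3, P(Y=3) = 1/8

Enumerate traces; 4 have nonzero weight after conditioning:
  (Z=3, X=5, Y=0) weight 1/72
  (Z=3, X=5, Y=2) weight 1/36
  (Z=4, X=4, Y=1) weight 1/32
  (Z=4, X=4, Y=3) weight 1/96
Group by Y:
  weight(Y=0) = 1/72
  weight(Y=1) = 1/32
  weight(Y=2) = 1/36
  weight(Y=3) = 1/96
Total weight = 1/72 + 1/32 + 1/36 + 1/96 = 1/12
P(Y=0 | obs) = 1/72 / 1/12 = 1/6
P(Y=1 | obs) = 1/32 / 1/12 = 3/8
P(Y=2 | obs) = 1/36 / 1/12 = 1/3
P(Y=3 | obs) = 1/96 / 1/12 = 1/8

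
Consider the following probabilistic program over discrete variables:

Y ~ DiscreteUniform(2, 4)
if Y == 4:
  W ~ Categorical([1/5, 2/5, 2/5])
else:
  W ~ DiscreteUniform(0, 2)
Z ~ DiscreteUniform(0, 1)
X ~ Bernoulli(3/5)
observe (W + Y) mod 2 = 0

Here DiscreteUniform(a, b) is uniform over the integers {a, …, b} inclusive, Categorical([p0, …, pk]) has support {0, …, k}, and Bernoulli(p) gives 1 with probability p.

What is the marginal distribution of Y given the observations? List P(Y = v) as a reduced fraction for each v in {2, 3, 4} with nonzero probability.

Enumerate traces; 20 have nonzero weight after conditioning:
  (Y=2, W=0, Z=0, X=0) weight 1/45
  (Y=2, W=0, Z=0, X=1) weight 1/30
  (Y=2, W=0, Z=1, X=0) weight 1/45
  (Y=2, W=0, Z=1, X=1) weight 1/30
  (Y=2, W=2, Z=0, X=0) weight 1/45
  (Y=2, W=2, Z=0, X=1) weight 1/30
  (Y=2, W=2, Z=1, X=0) weight 1/45
  (Y=2, W=2, Z=1, X=1) weight 1/30
  (Y=3, W=1, Z=0, X=0) weight 1/45
  (Y=4, W=0, Z=0, X=0) weight 1/75
  … 10 more
Group by Y:
  weight(Y=2) = 2/9
  weight(Y=3) = 1/9
  weight(Y=4) = 1/5
Total weight = 2/9 + 1/9 + 1/5 = 8/15
P(Y=2 | obs) = 2/9 / 8/15 = 5/12
P(Y=3 | obs) = 1/9 / 8/15 = 5/24
P(Y=4 | obs) = 1/5 / 8/15 = 3/8

P(Y=2) = 5/12, P(Y=3) = 5/24, P(Y=4) = 3/8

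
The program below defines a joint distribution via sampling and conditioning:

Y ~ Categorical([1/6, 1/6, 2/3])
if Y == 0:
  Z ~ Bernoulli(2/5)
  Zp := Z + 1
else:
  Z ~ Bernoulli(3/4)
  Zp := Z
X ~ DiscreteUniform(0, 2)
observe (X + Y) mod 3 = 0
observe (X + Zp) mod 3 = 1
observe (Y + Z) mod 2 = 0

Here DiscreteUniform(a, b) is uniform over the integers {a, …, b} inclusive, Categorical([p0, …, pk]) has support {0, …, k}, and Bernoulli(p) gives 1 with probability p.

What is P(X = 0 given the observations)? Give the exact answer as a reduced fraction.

Enumerate traces; 2 have nonzero weight after conditioning:
  (Y=0, Z=0, X=0) weight 1/30
  (Y=2, Z=0, X=1) weight 1/18
Group by X:
  weight(X=0) = 1/30
  weight(X=1) = 1/18
Total weight = 1/30 + 1/18 = 4/45
P(X=0 | obs) = 1/30 / 4/45 = 3/8
P(X=1 | obs) = 1/18 / 4/45 = 5/8

P(X = 0 | obs) = 3/8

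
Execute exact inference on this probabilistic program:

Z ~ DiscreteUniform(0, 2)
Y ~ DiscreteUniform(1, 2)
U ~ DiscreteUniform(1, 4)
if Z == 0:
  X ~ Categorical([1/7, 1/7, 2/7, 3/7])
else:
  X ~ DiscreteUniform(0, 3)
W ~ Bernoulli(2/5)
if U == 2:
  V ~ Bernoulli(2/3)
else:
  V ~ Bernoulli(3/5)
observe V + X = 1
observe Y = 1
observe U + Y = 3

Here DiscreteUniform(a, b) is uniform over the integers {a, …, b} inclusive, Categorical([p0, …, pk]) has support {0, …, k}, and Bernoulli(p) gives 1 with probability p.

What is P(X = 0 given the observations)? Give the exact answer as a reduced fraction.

Enumerate traces; 12 have nonzero weight after conditioning:
  (Z=0, Y=1, U=2, X=0, W=0, V=1) weight 1/420
  (Z=0, Y=1, U=2, X=0, W=1, V=1) weight 1/630
  (Z=0, Y=1, U=2, X=1, W=0, V=0) weight 1/840
  (Z=0, Y=1, U=2, X=1, W=1, V=0) weight 1/1260
  (Z=1, Y=1, U=2, X=0, W=0, V=1) weight 1/240
  (Z=1, Y=1, U=2, X=0, W=1, V=1) weight 1/360
  (Z=1, Y=1, U=2, X=1, W=0, V=0) weight 1/480
  (Z=1, Y=1, U=2, X=1, W=1, V=0) weight 1/720
  … 4 more
Group by X:
  weight(X=0) = 1/56
  weight(X=1) = 1/112
Total weight = 1/56 + 1/112 = 3/112
P(X=0 | obs) = 1/56 / 3/112 = 2/3
P(X=1 | obs) = 1/112 / 3/112 = 1/3

P(X = 0 | obs) = 2/3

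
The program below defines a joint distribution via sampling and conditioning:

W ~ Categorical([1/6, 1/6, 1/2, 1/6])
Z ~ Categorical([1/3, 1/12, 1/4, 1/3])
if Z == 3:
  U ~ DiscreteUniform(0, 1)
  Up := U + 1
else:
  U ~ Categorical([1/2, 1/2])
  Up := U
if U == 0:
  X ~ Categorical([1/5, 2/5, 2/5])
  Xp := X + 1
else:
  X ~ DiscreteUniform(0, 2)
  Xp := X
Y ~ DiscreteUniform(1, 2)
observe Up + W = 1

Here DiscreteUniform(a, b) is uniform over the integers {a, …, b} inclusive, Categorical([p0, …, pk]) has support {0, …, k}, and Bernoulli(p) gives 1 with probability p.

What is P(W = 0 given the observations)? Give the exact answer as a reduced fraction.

P(W = 0 | obs) = 3/5

Enumerate traces; 42 have nonzero weight after conditioning:
  (W=0, Z=0, U=1, X=0, Y=1) weight 1/216
  (W=0, Z=0, U=1, X=0, Y=2) weight 1/216
  (W=0, Z=0, U=1, X=1, Y=1) weight 1/216
  (W=0, Z=0, U=1, X=1, Y=2) weight 1/216
  (W=0, Z=0, U=1, X=2, Y=1) weight 1/216
  (W=0, Z=0, U=1, X=2, Y=2) weight 1/216
  (W=0, Z=1, U=1, X=0, Y=1) weight 1/864
  (W=0, Z=1, U=1, X=0, Y=2) weight 1/864
  (W=1, Z=0, U=0, X=0, Y=1) weight 1/360
  … 33 more
Group by W:
  weight(W=0) = 1/12
  weight(W=1) = 1/18
Total weight = 1/12 + 1/18 = 5/36
P(W=0 | obs) = 1/12 / 5/36 = 3/5
P(W=1 | obs) = 1/18 / 5/36 = 2/5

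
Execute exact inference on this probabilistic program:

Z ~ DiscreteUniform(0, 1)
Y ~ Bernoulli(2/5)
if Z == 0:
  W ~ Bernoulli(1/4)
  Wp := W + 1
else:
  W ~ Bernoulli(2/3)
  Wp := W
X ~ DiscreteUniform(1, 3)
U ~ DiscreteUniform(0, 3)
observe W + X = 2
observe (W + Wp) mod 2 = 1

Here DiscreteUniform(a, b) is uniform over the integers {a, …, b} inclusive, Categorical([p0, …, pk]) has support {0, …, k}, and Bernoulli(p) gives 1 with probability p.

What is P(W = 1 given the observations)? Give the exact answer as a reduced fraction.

P(W = 1 | obs) = 1/4

Enumerate traces; 16 have nonzero weight after conditioning:
  (Z=0, Y=0, W=0, X=2, U=0) weight 3/160
  (Z=0, Y=0, W=0, X=2, U=1) weight 3/160
  (Z=0, Y=0, W=0, X=2, U=2) weight 3/160
  (Z=0, Y=0, W=0, X=2, U=3) weight 3/160
  (Z=0, Y=0, W=1, X=1, U=0) weight 1/160
  (Z=0, Y=0, W=1, X=1, U=1) weight 1/160
  (Z=0, Y=0, W=1, X=1, U=2) weight 1/160
  (Z=0, Y=0, W=1, X=1, U=3) weight 1/160
  … 8 more
Group by W:
  weight(W=0) = 1/8
  weight(W=1) = 1/24
Total weight = 1/8 + 1/24 = 1/6
P(W=0 | obs) = 1/8 / 1/6 = 3/4
P(W=1 | obs) = 1/24 / 1/6 = 1/4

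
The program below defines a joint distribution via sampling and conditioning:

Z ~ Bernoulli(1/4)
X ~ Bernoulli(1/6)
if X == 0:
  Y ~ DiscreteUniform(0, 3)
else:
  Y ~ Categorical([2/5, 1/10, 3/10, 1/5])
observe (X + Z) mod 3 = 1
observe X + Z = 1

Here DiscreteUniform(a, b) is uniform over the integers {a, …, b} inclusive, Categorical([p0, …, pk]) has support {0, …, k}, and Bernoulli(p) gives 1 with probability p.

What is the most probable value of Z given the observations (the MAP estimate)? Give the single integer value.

argmax_v P(Z = v | obs) = 1

Enumerate traces; 8 have nonzero weight after conditioning:
  (Z=0, X=1, Y=0) weight 1/20
  (Z=0, X=1, Y=1) weight 1/80
  (Z=0, X=1, Y=2) weight 3/80
  (Z=0, X=1, Y=3) weight 1/40
  (Z=1, X=0, Y=0) weight 5/96
  (Z=1, X=0, Y=1) weight 5/96
  (Z=1, X=0, Y=2) weight 5/96
  (Z=1, X=0, Y=3) weight 5/96
Group by Z:
  weight(Z=0) = 1/8
  weight(Z=1) = 5/24
Total weight = 1/8 + 5/24 = 1/3
P(Z=0 | obs) = 1/8 / 1/3 = 3/8
P(Z=1 | obs) = 5/24 / 1/3 = 5/8
argmax = 1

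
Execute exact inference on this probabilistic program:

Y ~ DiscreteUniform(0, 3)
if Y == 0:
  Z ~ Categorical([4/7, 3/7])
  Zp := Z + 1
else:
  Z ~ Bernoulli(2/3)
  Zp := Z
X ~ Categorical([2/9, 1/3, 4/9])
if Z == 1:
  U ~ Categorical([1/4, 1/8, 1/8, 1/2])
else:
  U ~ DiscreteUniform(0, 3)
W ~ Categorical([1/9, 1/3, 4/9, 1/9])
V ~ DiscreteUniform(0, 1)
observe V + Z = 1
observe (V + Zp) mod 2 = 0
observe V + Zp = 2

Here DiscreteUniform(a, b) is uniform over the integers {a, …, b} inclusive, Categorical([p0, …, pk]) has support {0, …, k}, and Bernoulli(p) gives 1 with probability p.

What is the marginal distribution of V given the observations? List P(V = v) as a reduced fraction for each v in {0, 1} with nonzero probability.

Enumerate traces; 96 have nonzero weight after conditioning:
  (Y=0, Z=0, X=0, U=0, W=0, V=1) weight 1/2268
  (Y=0, Z=0, X=0, U=0, W=1, V=1) weight 1/756
  (Y=0, Z=0, X=0, U=0, W=2, V=1) weight 1/567
  (Y=0, Z=0, X=0, U=0, W=3, V=1) weight 1/2268
  (Y=0, Z=0, X=0, U=1, W=0, V=1) weight 1/2268
  (Y=0, Z=0, X=0, U=1, W=1, V=1) weight 1/756
  (Y=0, Z=0, X=0, U=1, W=2, V=1) weight 1/567
  (Y=0, Z=0, X=0, U=1, W=3, V=1) weight 1/2268
  (Y=0, Z=1, X=0, U=0, W=0, V=0) weight 1/3024
  … 87 more
Group by V:
  weight(V=0) = 3/56
  weight(V=1) = 1/14
Total weight = 3/56 + 1/14 = 1/8
P(V=0 | obs) = 3/56 / 1/8 = 3/7
P(V=1 | obs) = 1/14 / 1/8 = 4/7

P(V=0) = 3/7, P(V=1) = 4/7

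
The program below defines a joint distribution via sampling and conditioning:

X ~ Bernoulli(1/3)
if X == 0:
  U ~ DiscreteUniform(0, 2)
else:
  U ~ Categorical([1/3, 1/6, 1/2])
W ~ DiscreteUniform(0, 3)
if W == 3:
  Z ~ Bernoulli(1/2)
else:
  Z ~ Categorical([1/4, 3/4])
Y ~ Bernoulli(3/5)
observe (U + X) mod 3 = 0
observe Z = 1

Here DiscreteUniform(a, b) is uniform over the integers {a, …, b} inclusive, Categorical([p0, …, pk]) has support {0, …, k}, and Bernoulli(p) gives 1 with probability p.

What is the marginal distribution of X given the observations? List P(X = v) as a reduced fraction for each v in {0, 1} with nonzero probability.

P(X=0) = 4/7, P(X=1) = 3/7

Enumerate traces; 16 have nonzero weight after conditioning:
  (X=0, U=0, W=0, Z=1, Y=0) weight 1/60
  (X=0, U=0, W=0, Z=1, Y=1) weight 1/40
  (X=0, U=0, W=1, Z=1, Y=0) weight 1/60
  (X=0, U=0, W=1, Z=1, Y=1) weight 1/40
  (X=0, U=0, W=2, Z=1, Y=0) weight 1/60
  (X=0, U=0, W=2, Z=1, Y=1) weight 1/40
  (X=0, U=0, W=3, Z=1, Y=0) weight 1/90
  (X=0, U=0, W=3, Z=1, Y=1) weight 1/60
  (X=1, U=2, W=0, Z=1, Y=0) weight 1/80
  … 7 more
Group by X:
  weight(X=0) = 11/72
  weight(X=1) = 11/96
Total weight = 11/72 + 11/96 = 77/288
P(X=0 | obs) = 11/72 / 77/288 = 4/7
P(X=1 | obs) = 11/96 / 77/288 = 3/7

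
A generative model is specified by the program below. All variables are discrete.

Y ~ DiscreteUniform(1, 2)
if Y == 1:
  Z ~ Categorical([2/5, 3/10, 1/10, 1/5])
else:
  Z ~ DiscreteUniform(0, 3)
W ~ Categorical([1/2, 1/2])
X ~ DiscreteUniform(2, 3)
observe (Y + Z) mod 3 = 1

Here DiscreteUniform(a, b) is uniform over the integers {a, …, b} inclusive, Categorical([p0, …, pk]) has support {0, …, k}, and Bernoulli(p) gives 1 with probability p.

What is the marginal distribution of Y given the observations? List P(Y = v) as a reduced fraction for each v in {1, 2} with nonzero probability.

P(Y=1) = 12/17, P(Y=2) = 5/17

Enumerate traces; 12 have nonzero weight after conditioning:
  (Y=1, Z=0, W=0, X=2) weight 1/20
  (Y=1, Z=0, W=0, X=3) weight 1/20
  (Y=1, Z=0, W=1, X=2) weight 1/20
  (Y=1, Z=0, W=1, X=3) weight 1/20
  (Y=1, Z=3, W=0, X=2) weight 1/40
  (Y=1, Z=3, W=0, X=3) weight 1/40
  (Y=1, Z=3, W=1, X=2) weight 1/40
  (Y=1, Z=3, W=1, X=3) weight 1/40
  (Y=2, Z=2, W=0, X=2) weight 1/32
  … 3 more
Group by Y:
  weight(Y=1) = 3/10
  weight(Y=2) = 1/8
Total weight = 3/10 + 1/8 = 17/40
P(Y=1 | obs) = 3/10 / 17/40 = 12/17
P(Y=2 | obs) = 1/8 / 17/40 = 5/17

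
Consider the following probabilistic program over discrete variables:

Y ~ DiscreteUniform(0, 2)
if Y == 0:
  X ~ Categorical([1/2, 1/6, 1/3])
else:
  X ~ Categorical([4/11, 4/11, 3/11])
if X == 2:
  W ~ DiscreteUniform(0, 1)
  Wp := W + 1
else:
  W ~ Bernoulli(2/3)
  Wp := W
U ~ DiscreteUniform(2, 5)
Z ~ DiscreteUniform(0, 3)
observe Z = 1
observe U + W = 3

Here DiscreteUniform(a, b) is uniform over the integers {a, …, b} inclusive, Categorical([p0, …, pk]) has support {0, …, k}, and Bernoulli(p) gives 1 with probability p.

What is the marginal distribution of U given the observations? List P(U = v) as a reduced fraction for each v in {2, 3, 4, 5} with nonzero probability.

P(U=2) = 367/594, P(U=3) = 227/594

Enumerate traces; 18 have nonzero weight after conditioning:
  (Y=0, X=0, W=0, U=3, Z=1) weight 1/288
  (Y=0, X=0, W=1, U=2, Z=1) weight 1/144
  (Y=0, X=1, W=0, U=3, Z=1) weight 1/864
  (Y=0, X=1, W=1, U=2, Z=1) weight 1/432
  (Y=0, X=2, W=0, U=3, Z=1) weight 1/288
  (Y=0, X=2, W=1, U=2, Z=1) weight 1/288
  (Y=1, X=0, W=0, U=3, Z=1) weight 1/396
  (Y=1, X=0, W=1, U=2, Z=1) weight 1/198
  … 10 more
Group by U:
  weight(U=2) = 367/9504
  weight(U=3) = 227/9504
Total weight = 367/9504 + 227/9504 = 1/16
P(U=2 | obs) = 367/9504 / 1/16 = 367/594
P(U=3 | obs) = 227/9504 / 1/16 = 227/594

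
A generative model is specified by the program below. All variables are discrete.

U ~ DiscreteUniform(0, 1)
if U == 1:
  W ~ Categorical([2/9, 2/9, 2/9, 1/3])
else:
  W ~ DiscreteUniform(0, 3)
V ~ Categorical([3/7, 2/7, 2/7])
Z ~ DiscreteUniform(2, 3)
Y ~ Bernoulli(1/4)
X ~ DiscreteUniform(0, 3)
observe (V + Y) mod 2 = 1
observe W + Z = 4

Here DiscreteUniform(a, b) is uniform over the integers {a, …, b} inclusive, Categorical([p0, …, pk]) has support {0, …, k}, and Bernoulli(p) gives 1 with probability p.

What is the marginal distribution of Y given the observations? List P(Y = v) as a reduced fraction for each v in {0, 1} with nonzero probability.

P(Y=0) = 6/11, P(Y=1) = 5/11

Enumerate traces; 48 have nonzero weight after conditioning:
  (U=0, W=1, V=0, Z=3, Y=1, X=0) weight 3/1792
  (U=0, W=1, V=0, Z=3, Y=1, X=1) weight 3/1792
  (U=0, W=1, V=0, Z=3, Y=1, X=2) weight 3/1792
  (U=0, W=1, V=0, Z=3, Y=1, X=3) weight 3/1792
  (U=0, W=1, V=1, Z=3, Y=0, X=0) weight 3/896
  (U=0, W=1, V=1, Z=3, Y=0, X=1) weight 3/896
  (U=0, W=1, V=1, Z=3, Y=0, X=2) weight 3/896
  (U=0, W=1, V=1, Z=3, Y=0, X=3) weight 3/896
  … 40 more
Group by Y:
  weight(Y=0) = 17/336
  weight(Y=1) = 85/2016
Total weight = 17/336 + 85/2016 = 187/2016
P(Y=0 | obs) = 17/336 / 187/2016 = 6/11
P(Y=1 | obs) = 85/2016 / 187/2016 = 5/11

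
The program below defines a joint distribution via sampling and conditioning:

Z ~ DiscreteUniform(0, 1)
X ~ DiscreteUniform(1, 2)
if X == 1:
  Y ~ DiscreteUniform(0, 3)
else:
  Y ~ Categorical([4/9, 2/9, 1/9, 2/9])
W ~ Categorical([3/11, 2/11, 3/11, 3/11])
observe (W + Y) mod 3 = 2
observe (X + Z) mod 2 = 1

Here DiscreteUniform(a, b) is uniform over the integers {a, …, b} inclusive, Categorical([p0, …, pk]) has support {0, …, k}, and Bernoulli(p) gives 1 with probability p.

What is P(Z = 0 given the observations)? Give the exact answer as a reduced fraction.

Enumerate traces; 10 have nonzero weight after conditioning:
  (Z=0, X=1, Y=0, W=2) weight 3/176
  (Z=0, X=1, Y=1, W=1) weight 1/88
  (Z=0, X=1, Y=2, W=0) weight 3/176
  (Z=0, X=1, Y=2, W=3) weight 3/176
  (Z=0, X=1, Y=3, W=2) weight 3/176
  (Z=1, X=2, Y=0, W=2) weight 1/33
  (Z=1, X=2, Y=1, W=1) weight 1/99
  (Z=1, X=2, Y=2, W=0) weight 1/132
  … 2 more
Group by Z:
  weight(Z=0) = 7/88
  weight(Z=1) = 7/99
Total weight = 7/88 + 7/99 = 119/792
P(Z=0 | obs) = 7/88 / 119/792 = 9/17
P(Z=1 | obs) = 7/99 / 119/792 = 8/17

P(Z = 0 | obs) = 9/17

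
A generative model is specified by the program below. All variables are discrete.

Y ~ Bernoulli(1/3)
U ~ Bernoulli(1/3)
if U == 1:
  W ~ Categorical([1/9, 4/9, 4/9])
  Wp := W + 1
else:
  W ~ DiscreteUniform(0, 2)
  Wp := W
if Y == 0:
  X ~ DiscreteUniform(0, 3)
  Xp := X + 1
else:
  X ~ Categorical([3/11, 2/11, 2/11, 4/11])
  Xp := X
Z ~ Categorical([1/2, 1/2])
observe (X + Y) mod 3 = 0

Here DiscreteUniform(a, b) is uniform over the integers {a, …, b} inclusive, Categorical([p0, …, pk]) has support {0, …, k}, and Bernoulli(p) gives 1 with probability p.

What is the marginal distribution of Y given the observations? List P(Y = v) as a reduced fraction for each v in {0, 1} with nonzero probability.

P(Y=0) = 11/13, P(Y=1) = 2/13

Enumerate traces; 36 have nonzero weight after conditioning:
  (Y=0, U=0, W=0, X=0, Z=0) weight 1/54
  (Y=0, U=0, W=0, X=0, Z=1) weight 1/54
  (Y=0, U=0, W=0, X=3, Z=0) weight 1/54
  (Y=0, U=0, W=0, X=3, Z=1) weight 1/54
  (Y=0, U=0, W=1, X=0, Z=0) weight 1/54
  (Y=0, U=0, W=1, X=0, Z=1) weight 1/54
  (Y=0, U=0, W=1, X=3, Z=0) weight 1/54
  (Y=0, U=0, W=1, X=3, Z=1) weight 1/54
  (Y=1, U=0, W=0, X=2, Z=0) weight 2/297
  … 27 more
Group by Y:
  weight(Y=0) = 1/3
  weight(Y=1) = 2/33
Total weight = 1/3 + 2/33 = 13/33
P(Y=0 | obs) = 1/3 / 13/33 = 11/13
P(Y=1 | obs) = 2/33 / 13/33 = 2/13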